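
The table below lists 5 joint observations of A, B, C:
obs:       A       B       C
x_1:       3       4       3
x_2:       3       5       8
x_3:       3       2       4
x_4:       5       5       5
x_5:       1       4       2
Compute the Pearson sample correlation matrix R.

Step 1 — column means:
  mean(A) = (3 + 3 + 3 + 5 + 1) / 5 = 15/5 = 3
  mean(B) = (4 + 5 + 2 + 5 + 4) / 5 = 20/5 = 4
  mean(C) = (3 + 8 + 4 + 5 + 2) / 5 = 22/5 = 4.4

Step 2 — sample variances and covariances s[i,j] = (1/(n-1)) · Σ_k (x_{k,i} - mean_i) · (x_{k,j} - mean_j), with n-1 = 4:
  s[A,A] = ((0)·(0) + (0)·(0) + (0)·(0) + (2)·(2) + (-2)·(-2)) / 4 = 8/4 = 2
  s[A,B] = ((0)·(0) + (0)·(1) + (0)·(-2) + (2)·(1) + (-2)·(0)) / 4 = 2/4 = 0.5
  s[A,C] = ((0)·(-1.4) + (0)·(3.6) + (0)·(-0.4) + (2)·(0.6) + (-2)·(-2.4)) / 4 = 6/4 = 1.5
  s[B,B] = ((0)·(0) + (1)·(1) + (-2)·(-2) + (1)·(1) + (0)·(0)) / 4 = 6/4 = 1.5
  s[B,C] = ((0)·(-1.4) + (1)·(3.6) + (-2)·(-0.4) + (1)·(0.6) + (0)·(-2.4)) / 4 = 5/4 = 1.25
  s[C,C] = ((-1.4)·(-1.4) + (3.6)·(3.6) + (-0.4)·(-0.4) + (0.6)·(0.6) + (-2.4)·(-2.4)) / 4 = 21.2/4 = 5.3
  Sample standard deviations s_i = √(s[i,i]):
  s(A) = √(2) = 1.4142
  s(B) = √(1.5) = 1.2247
  s(C) = √(5.3) = 2.3022

Step 3 — r_{ij} = s_{ij} / (s_i · s_j):
  r[A,A] = 1 (diagonal).
  r[A,B] = 0.5 / (1.4142 · 1.2247) = 0.5 / 1.7321 = 0.2887
  r[A,C] = 1.5 / (1.4142 · 2.3022) = 1.5 / 3.2558 = 0.4607
  r[B,B] = 1 (diagonal).
  r[B,C] = 1.25 / (1.2247 · 2.3022) = 1.25 / 2.8196 = 0.4433
  r[C,C] = 1 (diagonal).

R is symmetric with unit diagonal. Assembling:

R = [[1, 0.2887, 0.4607],
 [0.2887, 1, 0.4433],
 [0.4607, 0.4433, 1]]


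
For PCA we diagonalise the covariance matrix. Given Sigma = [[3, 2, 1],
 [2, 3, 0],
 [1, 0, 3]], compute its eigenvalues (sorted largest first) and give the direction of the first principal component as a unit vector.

Step 1 — characteristic polynomial p(λ) = det(λI - Sigma) = λ³ - tr·λ² + c_1·λ - det, where tr = trace, c_1 = sum of the principal 2×2 minors, det = det(Sigma):
  tr = 3 + 3 + 3 = 9,
  c_1 = (3·3 - (2)²) + (3·3 - (1)²) + (3·3 - (0)²) = 5 + 8 + 9 = 22,
  det = 3·(3·3 - (0)²) - (2)·((2)·3 - (0)·(1)) + (1)·((2)·(0) - 3·(1)) = 3·(9) - (2)·(6) + (1)·(-3) = 12.
  So p(λ) = λ³ - 9λ² + 22λ - 12.
Step 2 — look for an integer root (rational root theorem: any rational root is an integer divisor of 12). Testing λ = 3:
  p(3) = 27 - 81 + 66 - 12 = 0  ✓
  Dividing out (λ - 3): p(λ) = (λ - 3)(λ² - 6λ + 4).
Step 3 — remaining eigenvalues from the quadratic λ² - 6λ + 4 = 0:
  Δ = 6² - 4·4 = 36 - 16 = 20,  λ = (6 ± √20)/2 = (6 ± 4.4721)/2 ≈ 5.2361 or 0.7639.
  Sorted: λ_1 = 5.2361,  λ_2 = 3,  λ_3 = 0.7639  (check: sum = 9 = tr ✓).

Step 4 — unit eigenvector for λ_1 ≈ 5.2361: v spans the null space of (Sigma - λ_1 I), whose rows are
  r_1 = (-2.2361, 2, 1),  r_2 = (2, -2.2361, 0),  r_3 = (1, 0, -2.2361).
  v is orthogonal to every row, so take v ∝ r_1 × r_2 = ((2)·(0) - (1)·(-2.2361), (1)·(2) - (-2.2361)·(0), (-2.2361)·(-2.2361) - (2)·(2)) ≈ (2.2361, 2, 1).
  Let u = (2.2361, 2, 1).
  ||u|| = √((2.2361)² + (2)² + (1)²) = √(10) ≈ 3.1623,  v_1 = u/||u|| ≈ (0.7071, 0.6325, 0.3162) (||v_1|| = 1).

λ_1 = 5.2361,  λ_2 = 3,  λ_3 = 0.7639;  v_1 ≈ (0.7071, 0.6325, 0.3162)


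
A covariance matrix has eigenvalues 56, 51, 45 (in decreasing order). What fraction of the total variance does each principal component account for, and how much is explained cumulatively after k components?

Step 1 — total variance = trace(Sigma) = Σ λ_i = 56 + 51 + 45 = 152.

Step 2 — fraction explained by component i = λ_i / Σ λ:
  PC1: 56/152 = 0.3684
  PC2: 51/152 = 0.3355
  PC3: 45/152 = 0.2961

Step 3 — cumulative fraction after k components = (λ_1 + ... + λ_k) / Σ λ:
  k = 1: 56/152 = 0.3684
  k = 2: (56 + 51)/152 = 107/152 = 0.7039
  k = 3: (56 + 51 + 45)/152 = 152/152 = 1

Summary (fraction, with percent):

explained: PC1 0.3684 (36.84%), PC2 0.3355 (33.55%), PC3 0.2961 (29.61%);  cumulative: 0.3684, 0.7039, 1


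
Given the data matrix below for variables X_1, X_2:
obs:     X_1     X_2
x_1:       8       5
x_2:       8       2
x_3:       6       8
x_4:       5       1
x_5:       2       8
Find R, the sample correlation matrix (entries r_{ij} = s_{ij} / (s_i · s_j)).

Step 1 — column means:
  mean(X_1) = (8 + 8 + 6 + 5 + 2) / 5 = 29/5 = 5.8
  mean(X_2) = (5 + 2 + 8 + 1 + 8) / 5 = 24/5 = 4.8

Step 2 — sample variances and covariances s[i,j] = (1/(n-1)) · Σ_k (x_{k,i} - mean_i) · (x_{k,j} - mean_j), with n-1 = 4:
  s[X_1,X_1] = ((2.2)·(2.2) + (2.2)·(2.2) + (0.2)·(0.2) + (-0.8)·(-0.8) + (-3.8)·(-3.8)) / 4 = 24.8/4 = 6.2
  s[X_1,X_2] = ((2.2)·(0.2) + (2.2)·(-2.8) + (0.2)·(3.2) + (-0.8)·(-3.8) + (-3.8)·(3.2)) / 4 = -14.2/4 = -3.55
  s[X_2,X_2] = ((0.2)·(0.2) + (-2.8)·(-2.8) + (3.2)·(3.2) + (-3.8)·(-3.8) + (3.2)·(3.2)) / 4 = 42.8/4 = 10.7
  Sample standard deviations s_i = √(s[i,i]):
  s(X_1) = √(6.2) = 2.49
  s(X_2) = √(10.7) = 3.2711

Step 3 — r_{ij} = s_{ij} / (s_i · s_j):
  r[X_1,X_1] = 1 (diagonal).
  r[X_1,X_2] = -3.55 / (2.49 · 3.2711) = -3.55 / 8.1449 = -0.4359
  r[X_2,X_2] = 1 (diagonal).

R is symmetric with unit diagonal. Assembling:

R = [[1, -0.4359],
 [-0.4359, 1]]


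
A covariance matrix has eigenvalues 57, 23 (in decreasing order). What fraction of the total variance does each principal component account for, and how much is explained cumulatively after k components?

Step 1 — total variance = trace(Sigma) = Σ λ_i = 57 + 23 = 80.

Step 2 — fraction explained by component i = λ_i / Σ λ:
  PC1: 57/80 = 0.7125
  PC2: 23/80 = 0.2875

Step 3 — cumulative fraction after k components = (λ_1 + ... + λ_k) / Σ λ:
  k = 1: 57/80 = 0.7125
  k = 2: (57 + 23)/80 = 80/80 = 1

Summary (fraction, with percent):

explained: PC1 0.7125 (71.25%), PC2 0.2875 (28.75%);  cumulative: 0.7125, 1


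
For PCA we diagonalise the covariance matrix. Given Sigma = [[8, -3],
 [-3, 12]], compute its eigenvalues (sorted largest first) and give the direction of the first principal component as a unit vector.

Step 1 — characteristic polynomial of 2×2 Sigma:
  det(Sigma - λI) = λ² - trace · λ + det = 0.
  trace = 8 + 12 = 20, det = 8·12 - (-3)² = 87.
Step 2 — discriminant:
  Δ = trace² - 4·det = 400 - 348 = 52.
Step 3 — eigenvalues:
  λ = (trace ± √Δ)/2 = (20 ± 7.2111)/2,
  λ_1 = 13.6056,  λ_2 = 6.3944.

Step 4 — unit eigenvector for λ_1: solve (Sigma - λ_1 I)v = 0. First row:
  (8 - 13.6056)·v_x + (-3)·v_y = 0, i.e. (-5.6056)·v_x + (-3)·v_y = 0,
  so v ∝ (b, λ_1 - a) = (-3, 5.6056); multiply by -1 so the first entry is positive: u = (3, -5.6056).
  ||u|| = √((3)² + (-5.6056)²) = √(40.4222) ≈ 6.3578,
  v_1 = u/||u|| ≈ (0.4719, -0.8817) (||v_1|| = 1).

λ_1 = 13.6056,  λ_2 = 6.3944;  v_1 ≈ (0.4719, -0.8817)


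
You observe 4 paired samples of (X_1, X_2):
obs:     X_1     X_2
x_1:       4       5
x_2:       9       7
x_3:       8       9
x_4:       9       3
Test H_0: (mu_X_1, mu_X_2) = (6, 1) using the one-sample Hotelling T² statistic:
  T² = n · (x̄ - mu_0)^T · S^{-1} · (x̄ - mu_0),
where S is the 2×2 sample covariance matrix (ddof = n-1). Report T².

Step 1 — sample mean vector:
  mean(X_1) = (4 + 9 + 8 + 9) / 4 = 30/4 = 7.5
  mean(X_2) = (5 + 7 + 9 + 3) / 4 = 24/4 = 6
  x̄ = (7.5, 6),  deviation x̄ - mu_0 = (7.5, 6) - (6, 1) = (1.5, 5).

Step 2 — sample covariance matrix, S[i,j] = (1/(n-1)) · Σ_k (x_{k,i} - mean_i) · (x_{k,j} - mean_j), divisor n-1 = 3:
  S[X_1,X_1] = ((-3.5)·(-3.5) + (1.5)·(1.5) + (0.5)·(0.5) + (1.5)·(1.5)) / 3 = 17/3 = 5.6667
  S[X_1,X_2] = ((-3.5)·(-1) + (1.5)·(1) + (0.5)·(3) + (1.5)·(-3)) / 3 = 2/3 = 0.6667
  S[X_2,X_2] = ((-1)·(-1) + (1)·(1) + (3)·(3) + (-3)·(-3)) / 3 = 20/3 = 6.6667
  S = [[5.6667, 0.6667],
 [0.6667, 6.6667]].

Step 3 — invert S. det(S) = 5.6667·6.6667 - (0.6667)² = 37.3333.
  S^{-1} = (1/det) · [[d, -b], [-b, a]] = [[0.1786, -0.0179],
 [-0.0179, 0.1518]].

Step 4 — quadratic form (x̄ - mu_0)^T · S^{-1} · (x̄ - mu_0):
  S^{-1} · (x̄ - mu_0) = (0.1786, 0.7321),
  (x̄ - mu_0)^T · [...] = (1.5)·(0.1786) + (5)·(0.7321) = 3.9286.

Step 5 — scale by n: T² = 4 · 3.9286 = 15.7143.

T² ≈ 15.7143


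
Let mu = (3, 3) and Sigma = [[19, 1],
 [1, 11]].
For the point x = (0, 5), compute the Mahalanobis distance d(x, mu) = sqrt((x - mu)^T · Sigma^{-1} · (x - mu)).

Step 1 — centre the observation: (x - mu) = (-3, 2).

Step 2 — invert Sigma. det(Sigma) = 19·11 - (1)² = 208.
  Sigma^{-1} = (1/det) · [[d, -b], [-b, a]] = [[0.0529, -0.0048],
 [-0.0048, 0.0913]].

Step 3 — form the quadratic (x - mu)^T · Sigma^{-1} · (x - mu):
  Sigma^{-1} · (x - mu) = (-0.1683, 0.1971).
  (x - mu)^T · [Sigma^{-1} · (x - mu)] = (-3)·(-0.1683) + (2)·(0.1971) = 0.899.

Step 4 — take square root: d = √(0.899) ≈ 0.9482.

d(x, mu) = √(0.899) ≈ 0.9482


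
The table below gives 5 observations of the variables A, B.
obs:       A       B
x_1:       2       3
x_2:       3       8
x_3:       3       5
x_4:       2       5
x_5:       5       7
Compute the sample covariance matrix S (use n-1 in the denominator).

Step 1 — column means:
  mean(A) = (2 + 3 + 3 + 2 + 5) / 5 = 15/5 = 3
  mean(B) = (3 + 8 + 5 + 5 + 7) / 5 = 28/5 = 5.6

Step 2 — sample covariance S[i,j] = (1/(n-1)) · Σ_k (x_{k,i} - mean_i) · (x_{k,j} - mean_j), with n-1 = 4.
  S[A,A] = ((-1)·(-1) + (0)·(0) + (0)·(0) + (-1)·(-1) + (2)·(2)) / 4 = 6/4 = 1.5
  S[A,B] = ((-1)·(-2.6) + (0)·(2.4) + (0)·(-0.6) + (-1)·(-0.6) + (2)·(1.4)) / 4 = 6/4 = 1.5
  S[B,B] = ((-2.6)·(-2.6) + (2.4)·(2.4) + (-0.6)·(-0.6) + (-0.6)·(-0.6) + (1.4)·(1.4)) / 4 = 15.2/4 = 3.8

S is symmetric (S[j,i] = S[i,j]). Assembling:

S = [[1.5, 1.5],
 [1.5, 3.8]]


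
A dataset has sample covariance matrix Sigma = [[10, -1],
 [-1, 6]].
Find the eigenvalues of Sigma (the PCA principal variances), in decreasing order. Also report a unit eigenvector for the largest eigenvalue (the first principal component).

Step 1 — characteristic polynomial of 2×2 Sigma:
  det(Sigma - λI) = λ² - trace · λ + det = 0.
  trace = 10 + 6 = 16, det = 10·6 - (-1)² = 59.
Step 2 — discriminant:
  Δ = trace² - 4·det = 256 - 236 = 20.
Step 3 — eigenvalues:
  λ = (trace ± √Δ)/2 = (16 ± 4.4721)/2,
  λ_1 = 10.2361,  λ_2 = 5.7639.

Step 4 — unit eigenvector for λ_1: solve (Sigma - λ_1 I)v = 0. First row:
  (10 - 10.2361)·v_x + (-1)·v_y = 0, i.e. (-0.2361)·v_x + (-1)·v_y = 0,
  so v ∝ (b, λ_1 - a) = (-1, 0.2361); multiply by -1 so the first entry is positive: u = (1, -0.2361).
  ||u|| = √((1)² + (-0.2361)²) = √(1.0557) ≈ 1.0275,
  v_1 = u/||u|| ≈ (0.9732, -0.2298) (||v_1|| = 1).

λ_1 = 10.2361,  λ_2 = 5.7639;  v_1 ≈ (0.9732, -0.2298)


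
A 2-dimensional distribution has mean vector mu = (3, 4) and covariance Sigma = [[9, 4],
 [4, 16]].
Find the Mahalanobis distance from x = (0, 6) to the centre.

Step 1 — centre the observation: (x - mu) = (-3, 2).

Step 2 — invert Sigma. det(Sigma) = 9·16 - (4)² = 128.
  Sigma^{-1} = (1/det) · [[d, -b], [-b, a]] = [[0.125, -0.0312],
 [-0.0312, 0.0703]].

Step 3 — form the quadratic (x - mu)^T · Sigma^{-1} · (x - mu):
  Sigma^{-1} · (x - mu) = (-0.4375, 0.2344).
  (x - mu)^T · [Sigma^{-1} · (x - mu)] = (-3)·(-0.4375) + (2)·(0.2344) = 1.7812.

Step 4 — take square root: d = √(1.7812) ≈ 1.3346.

d(x, mu) = √(1.7812) ≈ 1.3346


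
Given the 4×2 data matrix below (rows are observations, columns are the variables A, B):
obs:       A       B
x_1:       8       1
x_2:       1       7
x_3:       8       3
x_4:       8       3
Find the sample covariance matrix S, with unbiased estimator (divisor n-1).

Step 1 — column means:
  mean(A) = (8 + 1 + 8 + 8) / 4 = 25/4 = 6.25
  mean(B) = (1 + 7 + 3 + 3) / 4 = 14/4 = 3.5

Step 2 — sample covariance S[i,j] = (1/(n-1)) · Σ_k (x_{k,i} - mean_i) · (x_{k,j} - mean_j), with n-1 = 3.
  S[A,A] = ((1.75)·(1.75) + (-5.25)·(-5.25) + (1.75)·(1.75) + (1.75)·(1.75)) / 3 = 36.75/3 = 12.25
  S[A,B] = ((1.75)·(-2.5) + (-5.25)·(3.5) + (1.75)·(-0.5) + (1.75)·(-0.5)) / 3 = -24.5/3 = -8.1667
  S[B,B] = ((-2.5)·(-2.5) + (3.5)·(3.5) + (-0.5)·(-0.5) + (-0.5)·(-0.5)) / 3 = 19/3 = 6.3333

S is symmetric (S[j,i] = S[i,j]). Assembling:

S = [[12.25, -8.1667],
 [-8.1667, 6.3333]]


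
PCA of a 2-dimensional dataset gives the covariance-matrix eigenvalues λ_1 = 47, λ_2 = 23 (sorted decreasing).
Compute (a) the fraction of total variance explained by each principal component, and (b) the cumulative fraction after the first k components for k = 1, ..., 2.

Step 1 — total variance = trace(Sigma) = Σ λ_i = 47 + 23 = 70.

Step 2 — fraction explained by component i = λ_i / Σ λ:
  PC1: 47/70 = 0.6714
  PC2: 23/70 = 0.3286

Step 3 — cumulative fraction after k components = (λ_1 + ... + λ_k) / Σ λ:
  k = 1: 47/70 = 0.6714
  k = 2: (47 + 23)/70 = 70/70 = 1

Summary (fraction, with percent):

explained: PC1 0.6714 (67.14%), PC2 0.3286 (32.86%);  cumulative: 0.6714, 1


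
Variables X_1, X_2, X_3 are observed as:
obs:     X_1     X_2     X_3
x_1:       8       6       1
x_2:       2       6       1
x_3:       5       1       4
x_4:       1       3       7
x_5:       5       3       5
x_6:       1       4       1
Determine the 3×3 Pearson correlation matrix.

Step 1 — column means:
  mean(X_1) = (8 + 2 + 5 + 1 + 5 + 1) / 6 = 22/6 = 3.6667
  mean(X_2) = (6 + 6 + 1 + 3 + 3 + 4) / 6 = 23/6 = 3.8333
  mean(X_3) = (1 + 1 + 4 + 7 + 5 + 1) / 6 = 19/6 = 3.1667

Step 2 — sample variances and covariances s[i,j] = (1/(n-1)) · Σ_k (x_{k,i} - mean_i) · (x_{k,j} - mean_j), with n-1 = 5:
  s[X_1,X_1] = ((4.3333)·(4.3333) + (-1.6667)·(-1.6667) + (1.3333)·(1.3333) + (-2.6667)·(-2.6667) + (1.3333)·(1.3333) + (-2.6667)·(-2.6667)) / 5 = 39.3333/5 = 7.8667
  s[X_1,X_2] = ((4.3333)·(2.1667) + (-1.6667)·(2.1667) + (1.3333)·(-2.8333) + (-2.6667)·(-0.8333) + (1.3333)·(-0.8333) + (-2.6667)·(0.1667)) / 5 = 2.6667/5 = 0.5333
  s[X_1,X_3] = ((4.3333)·(-2.1667) + (-1.6667)·(-2.1667) + (1.3333)·(0.8333) + (-2.6667)·(3.8333) + (1.3333)·(1.8333) + (-2.6667)·(-2.1667)) / 5 = -6.6667/5 = -1.3333
  s[X_2,X_2] = ((2.1667)·(2.1667) + (2.1667)·(2.1667) + (-2.8333)·(-2.8333) + (-0.8333)·(-0.8333) + (-0.8333)·(-0.8333) + (0.1667)·(0.1667)) / 5 = 18.8333/5 = 3.7667
  s[X_2,X_3] = ((2.1667)·(-2.1667) + (2.1667)·(-2.1667) + (-2.8333)·(0.8333) + (-0.8333)·(3.8333) + (-0.8333)·(1.8333) + (0.1667)·(-2.1667)) / 5 = -16.8333/5 = -3.3667
  s[X_3,X_3] = ((-2.1667)·(-2.1667) + (-2.1667)·(-2.1667) + (0.8333)·(0.8333) + (3.8333)·(3.8333) + (1.8333)·(1.8333) + (-2.1667)·(-2.1667)) / 5 = 32.8333/5 = 6.5667
  Sample standard deviations s_i = √(s[i,i]):
  s(X_1) = √(7.8667) = 2.8048
  s(X_2) = √(3.7667) = 1.9408
  s(X_3) = √(6.5667) = 2.5626

Step 3 — r_{ij} = s_{ij} / (s_i · s_j):
  r[X_1,X_1] = 1 (diagonal).
  r[X_1,X_2] = 0.5333 / (2.8048 · 1.9408) = 0.5333 / 5.4434 = 0.098
  r[X_1,X_3] = -1.3333 / (2.8048 · 2.5626) = -1.3333 / 7.1873 = -0.1855
  r[X_2,X_2] = 1 (diagonal).
  r[X_2,X_3] = -3.3667 / (1.9408 · 2.5626) = -3.3667 / 4.9734 = -0.6769
  r[X_3,X_3] = 1 (diagonal).

R is symmetric with unit diagonal. Assembling:

R = [[1, 0.098, -0.1855],
 [0.098, 1, -0.6769],
 [-0.1855, -0.6769, 1]]


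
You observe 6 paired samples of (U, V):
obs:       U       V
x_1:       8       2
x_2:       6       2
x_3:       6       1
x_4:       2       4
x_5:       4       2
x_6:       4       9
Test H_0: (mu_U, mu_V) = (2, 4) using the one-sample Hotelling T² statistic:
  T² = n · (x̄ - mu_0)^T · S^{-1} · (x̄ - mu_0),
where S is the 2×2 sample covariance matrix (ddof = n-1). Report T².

Step 1 — sample mean vector:
  mean(U) = (8 + 6 + 6 + 2 + 4 + 4) / 6 = 30/6 = 5
  mean(V) = (2 + 2 + 1 + 4 + 2 + 9) / 6 = 20/6 = 3.3333
  x̄ = (5, 3.3333),  deviation x̄ - mu_0 = (5, 3.3333) - (2, 4) = (3, -0.6667).

Step 2 — sample covariance matrix, S[i,j] = (1/(n-1)) · Σ_k (x_{k,i} - mean_i) · (x_{k,j} - mean_j), divisor n-1 = 5:
  S[U,U] = ((3)·(3) + (1)·(1) + (1)·(1) + (-3)·(-3) + (-1)·(-1) + (-1)·(-1)) / 5 = 22/5 = 4.4
  S[U,V] = ((3)·(-1.3333) + (1)·(-1.3333) + (1)·(-2.3333) + (-3)·(0.6667) + (-1)·(-1.3333) + (-1)·(5.6667)) / 5 = -14/5 = -2.8
  S[V,V] = ((-1.3333)·(-1.3333) + (-1.3333)·(-1.3333) + (-2.3333)·(-2.3333) + (0.6667)·(0.6667) + (-1.3333)·(-1.3333) + (5.6667)·(5.6667)) / 5 = 43.3333/5 = 8.6667
  S = [[4.4, -2.8],
 [-2.8, 8.6667]].

Step 3 — invert S. det(S) = 4.4·8.6667 - (-2.8)² = 30.2933.
  S^{-1} = (1/det) · [[d, -b], [-b, a]] = [[0.2861, 0.0924],
 [0.0924, 0.1452]].

Step 4 — quadratic form (x̄ - mu_0)^T · S^{-1} · (x̄ - mu_0):
  S^{-1} · (x̄ - mu_0) = (0.7967, 0.1805),
  (x̄ - mu_0)^T · [...] = (3)·(0.7967) + (-0.6667)·(0.1805) = 2.2697.

Step 5 — scale by n: T² = 6 · 2.2697 = 13.618.

T² ≈ 13.618


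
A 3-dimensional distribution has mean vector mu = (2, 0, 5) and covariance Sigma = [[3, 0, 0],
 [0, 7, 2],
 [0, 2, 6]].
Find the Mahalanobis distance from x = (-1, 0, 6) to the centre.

Step 1 — centre the observation: (x - mu) = (-3, 0, 1).

Step 2 — invert Sigma (cofactor / det for 3×3, or solve directly):
  Sigma^{-1} = [[0.3333, 0, 0],
 [0, 0.1579, -0.0526],
 [0, -0.0526, 0.1842]].

Step 3 — form the quadratic (x - mu)^T · Sigma^{-1} · (x - mu):
  Sigma^{-1} · (x - mu) = (-1, -0.0526, 0.1842).
  (x - mu)^T · [Sigma^{-1} · (x - mu)] = (-3)·(-1) + (0)·(-0.0526) + (1)·(0.1842) = 3.1842.

Step 4 — take square root: d = √(3.1842) ≈ 1.7844.

d(x, mu) = √(3.1842) ≈ 1.7844


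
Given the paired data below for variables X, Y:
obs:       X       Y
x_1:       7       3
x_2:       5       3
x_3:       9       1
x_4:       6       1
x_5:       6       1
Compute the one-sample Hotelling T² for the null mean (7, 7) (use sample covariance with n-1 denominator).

Step 1 — sample mean vector:
  mean(X) = (7 + 5 + 9 + 6 + 6) / 5 = 33/5 = 6.6
  mean(Y) = (3 + 3 + 1 + 1 + 1) / 5 = 9/5 = 1.8
  x̄ = (6.6, 1.8),  deviation x̄ - mu_0 = (6.6, 1.8) - (7, 7) = (-0.4, -5.2).

Step 2 — sample covariance matrix, S[i,j] = (1/(n-1)) · Σ_k (x_{k,i} - mean_i) · (x_{k,j} - mean_j), divisor n-1 = 4:
  S[X,X] = ((0.4)·(0.4) + (-1.6)·(-1.6) + (2.4)·(2.4) + (-0.6)·(-0.6) + (-0.6)·(-0.6)) / 4 = 9.2/4 = 2.3
  S[X,Y] = ((0.4)·(1.2) + (-1.6)·(1.2) + (2.4)·(-0.8) + (-0.6)·(-0.8) + (-0.6)·(-0.8)) / 4 = -2.4/4 = -0.6
  S[Y,Y] = ((1.2)·(1.2) + (1.2)·(1.2) + (-0.8)·(-0.8) + (-0.8)·(-0.8) + (-0.8)·(-0.8)) / 4 = 4.8/4 = 1.2
  S = [[2.3, -0.6],
 [-0.6, 1.2]].

Step 3 — invert S. det(S) = 2.3·1.2 - (-0.6)² = 2.4.
  S^{-1} = (1/det) · [[d, -b], [-b, a]] = [[0.5, 0.25],
 [0.25, 0.9583]].

Step 4 — quadratic form (x̄ - mu_0)^T · S^{-1} · (x̄ - mu_0):
  S^{-1} · (x̄ - mu_0) = (-1.5, -5.0833),
  (x̄ - mu_0)^T · [...] = (-0.4)·(-1.5) + (-5.2)·(-5.0833) = 27.0333.

Step 5 — scale by n: T² = 5 · 27.0333 = 135.1667.

T² ≈ 135.1667


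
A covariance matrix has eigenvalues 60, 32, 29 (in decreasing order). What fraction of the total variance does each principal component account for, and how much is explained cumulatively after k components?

Step 1 — total variance = trace(Sigma) = Σ λ_i = 60 + 32 + 29 = 121.

Step 2 — fraction explained by component i = λ_i / Σ λ:
  PC1: 60/121 = 0.4959
  PC2: 32/121 = 0.2645
  PC3: 29/121 = 0.2397

Step 3 — cumulative fraction after k components = (λ_1 + ... + λ_k) / Σ λ:
  k = 1: 60/121 = 0.4959
  k = 2: (60 + 32)/121 = 92/121 = 0.7603
  k = 3: (60 + 32 + 29)/121 = 121/121 = 1

Summary (fraction, with percent):

explained: PC1 0.4959 (49.59%), PC2 0.2645 (26.45%), PC3 0.2397 (23.97%);  cumulative: 0.4959, 0.7603, 1


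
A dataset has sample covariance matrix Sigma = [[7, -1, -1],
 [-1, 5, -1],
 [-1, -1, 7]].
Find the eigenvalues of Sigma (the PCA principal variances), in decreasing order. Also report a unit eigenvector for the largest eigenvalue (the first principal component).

Step 1 — characteristic polynomial p(λ) = det(λI - Sigma) = λ³ - tr·λ² + c_1·λ - det, where tr = trace, c_1 = sum of the principal 2×2 minors, det = det(Sigma):
  tr = 7 + 5 + 7 = 19,
  c_1 = (7·5 - (-1)²) + (7·7 - (-1)²) + (5·7 - (-1)²) = 34 + 48 + 34 = 116,
  det = 7·(5·7 - (-1)²) - (-1)·((-1)·7 - (-1)·(-1)) + (-1)·((-1)·(-1) - 5·(-1)) = 7·(34) - (-1)·(-8) + (-1)·(6) = 224.
  So p(λ) = λ³ - 19λ² + 116λ - 224.
Step 2 — look for an integer root (rational root theorem: any rational root is an integer divisor of 224). Testing λ = 4:
  p(4) = 64 - 304 + 464 - 224 = 0  ✓
  Dividing out (λ - 4): p(λ) = (λ - 4)(λ² - 15λ + 56).
Step 3 — remaining eigenvalues from the quadratic λ² - 15λ + 56 = 0:
  Δ = 15² - 4·56 = 225 - 224 = 1,  λ = (15 ± √1)/2 = (15 ± 1)/2 = 8 or 7.
  Sorted: λ_1 = 8,  λ_2 = 7,  λ_3 = 4  (check: sum = 19 = tr ✓).

Step 4 — unit eigenvector for λ_1 = 8: v spans the null space of (Sigma - λ_1 I), whose rows are
  r_1 = (-1, -1, -1),  r_2 = (-1, -3, -1),  r_3 = (-1, -1, -1).
  v is orthogonal to every row, so take v ∝ r_1 × r_2 = ((-1)·(-1) - (-1)·(-3), (-1)·(-1) - (-1)·(-1), (-1)·(-3) - (-1)·(-1)) = (-2, 0, 2).
  Rescale (divide by 2; multiply by -1 so the first nonzero entry is positive): u = (1, 0, -1).
  ||u|| = √((1)² + (0)² + (-1)²) = √(2) ≈ 1.4142,  v_1 = u/||u|| ≈ (0.7071, 0, -0.7071) (||v_1|| = 1).

λ_1 = 8,  λ_2 = 7,  λ_3 = 4;  v_1 ≈ (0.7071, 0, -0.7071)


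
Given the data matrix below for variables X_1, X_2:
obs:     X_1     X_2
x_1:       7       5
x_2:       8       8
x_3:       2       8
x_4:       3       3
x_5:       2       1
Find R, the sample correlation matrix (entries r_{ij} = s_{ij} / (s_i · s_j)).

Step 1 — column means:
  mean(X_1) = (7 + 8 + 2 + 3 + 2) / 5 = 22/5 = 4.4
  mean(X_2) = (5 + 8 + 8 + 3 + 1) / 5 = 25/5 = 5

Step 2 — sample variances and covariances s[i,j] = (1/(n-1)) · Σ_k (x_{k,i} - mean_i) · (x_{k,j} - mean_j), with n-1 = 4:
  s[X_1,X_1] = ((2.6)·(2.6) + (3.6)·(3.6) + (-2.4)·(-2.4) + (-1.4)·(-1.4) + (-2.4)·(-2.4)) / 4 = 33.2/4 = 8.3
  s[X_1,X_2] = ((2.6)·(0) + (3.6)·(3) + (-2.4)·(3) + (-1.4)·(-2) + (-2.4)·(-4)) / 4 = 16/4 = 4
  s[X_2,X_2] = ((0)·(0) + (3)·(3) + (3)·(3) + (-2)·(-2) + (-4)·(-4)) / 4 = 38/4 = 9.5
  Sample standard deviations s_i = √(s[i,i]):
  s(X_1) = √(8.3) = 2.881
  s(X_2) = √(9.5) = 3.0822

Step 3 — r_{ij} = s_{ij} / (s_i · s_j):
  r[X_1,X_1] = 1 (diagonal).
  r[X_1,X_2] = 4 / (2.881 · 3.0822) = 4 / 8.8798 = 0.4505
  r[X_2,X_2] = 1 (diagonal).

R is symmetric with unit diagonal. Assembling:

R = [[1, 0.4505],
 [0.4505, 1]]


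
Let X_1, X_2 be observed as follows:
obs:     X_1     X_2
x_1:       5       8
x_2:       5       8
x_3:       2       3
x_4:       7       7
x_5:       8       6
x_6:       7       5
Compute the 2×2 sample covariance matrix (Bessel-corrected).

Step 1 — column means:
  mean(X_1) = (5 + 5 + 2 + 7 + 8 + 7) / 6 = 34/6 = 5.6667
  mean(X_2) = (8 + 8 + 3 + 7 + 6 + 5) / 6 = 37/6 = 6.1667

Step 2 — sample covariance S[i,j] = (1/(n-1)) · Σ_k (x_{k,i} - mean_i) · (x_{k,j} - mean_j), with n-1 = 5.
  S[X_1,X_1] = ((-0.6667)·(-0.6667) + (-0.6667)·(-0.6667) + (-3.6667)·(-3.6667) + (1.3333)·(1.3333) + (2.3333)·(2.3333) + (1.3333)·(1.3333)) / 5 = 23.3333/5 = 4.6667
  S[X_1,X_2] = ((-0.6667)·(1.8333) + (-0.6667)·(1.8333) + (-3.6667)·(-3.1667) + (1.3333)·(0.8333) + (2.3333)·(-0.1667) + (1.3333)·(-1.1667)) / 5 = 8.3333/5 = 1.6667
  S[X_2,X_2] = ((1.8333)·(1.8333) + (1.8333)·(1.8333) + (-3.1667)·(-3.1667) + (0.8333)·(0.8333) + (-0.1667)·(-0.1667) + (-1.1667)·(-1.1667)) / 5 = 18.8333/5 = 3.7667

S is symmetric (S[j,i] = S[i,j]). Assembling:

S = [[4.6667, 1.6667],
 [1.6667, 3.7667]]


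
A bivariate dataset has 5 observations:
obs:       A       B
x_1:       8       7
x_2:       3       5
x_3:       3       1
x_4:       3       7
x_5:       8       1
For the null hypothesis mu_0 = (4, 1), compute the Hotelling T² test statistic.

Step 1 — sample mean vector:
  mean(A) = (8 + 3 + 3 + 3 + 8) / 5 = 25/5 = 5
  mean(B) = (7 + 5 + 1 + 7 + 1) / 5 = 21/5 = 4.2
  x̄ = (5, 4.2),  deviation x̄ - mu_0 = (5, 4.2) - (4, 1) = (1, 3.2).

Step 2 — sample covariance matrix, S[i,j] = (1/(n-1)) · Σ_k (x_{k,i} - mean_i) · (x_{k,j} - mean_j), divisor n-1 = 4:
  S[A,A] = ((3)·(3) + (-2)·(-2) + (-2)·(-2) + (-2)·(-2) + (3)·(3)) / 4 = 30/4 = 7.5
  S[A,B] = ((3)·(2.8) + (-2)·(0.8) + (-2)·(-3.2) + (-2)·(2.8) + (3)·(-3.2)) / 4 = -2/4 = -0.5
  S[B,B] = ((2.8)·(2.8) + (0.8)·(0.8) + (-3.2)·(-3.2) + (2.8)·(2.8) + (-3.2)·(-3.2)) / 4 = 36.8/4 = 9.2
  S = [[7.5, -0.5],
 [-0.5, 9.2]].

Step 3 — invert S. det(S) = 7.5·9.2 - (-0.5)² = 68.75.
  S^{-1} = (1/det) · [[d, -b], [-b, a]] = [[0.1338, 0.0073],
 [0.0073, 0.1091]].

Step 4 — quadratic form (x̄ - mu_0)^T · S^{-1} · (x̄ - mu_0):
  S^{-1} · (x̄ - mu_0) = (0.1571, 0.3564),
  (x̄ - mu_0)^T · [...] = (1)·(0.1571) + (3.2)·(0.3564) = 1.2975.

Step 5 — scale by n: T² = 5 · 1.2975 = 6.4873.

T² ≈ 6.4873


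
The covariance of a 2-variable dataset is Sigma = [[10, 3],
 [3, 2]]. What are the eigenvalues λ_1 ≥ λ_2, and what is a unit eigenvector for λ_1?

Step 1 — characteristic polynomial of 2×2 Sigma:
  det(Sigma - λI) = λ² - trace · λ + det = 0.
  trace = 10 + 2 = 12, det = 10·2 - (3)² = 11.
Step 2 — discriminant:
  Δ = trace² - 4·det = 144 - 44 = 100.
Step 3 — eigenvalues:
  λ = (trace ± √Δ)/2 = (12 ± 10)/2,
  λ_1 = 11,  λ_2 = 1.

Step 4 — unit eigenvector for λ_1: solve (Sigma - λ_1 I)v = 0. First row:
  (10 - 11)·v_x + (3)·v_y = 0, i.e. (-1)·v_x + (3)·v_y = 0,
  so v ∝ (b, λ_1 - a) = (3, 1) = u.
  ||u|| = √((3)² + (1)²) = √(10) ≈ 3.1623,
  v_1 = u/||u|| ≈ (0.9487, 0.3162) (||v_1|| = 1).

λ_1 = 11,  λ_2 = 1;  v_1 ≈ (0.9487, 0.3162)


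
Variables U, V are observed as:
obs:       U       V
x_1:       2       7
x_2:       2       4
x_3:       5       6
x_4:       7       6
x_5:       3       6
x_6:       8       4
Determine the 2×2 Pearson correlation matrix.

Step 1 — column means:
  mean(U) = (2 + 2 + 5 + 7 + 3 + 8) / 6 = 27/6 = 4.5
  mean(V) = (7 + 4 + 6 + 6 + 6 + 4) / 6 = 33/6 = 5.5

Step 2 — sample variances and covariances s[i,j] = (1/(n-1)) · Σ_k (x_{k,i} - mean_i) · (x_{k,j} - mean_j), with n-1 = 5:
  s[U,U] = ((-2.5)·(-2.5) + (-2.5)·(-2.5) + (0.5)·(0.5) + (2.5)·(2.5) + (-1.5)·(-1.5) + (3.5)·(3.5)) / 5 = 33.5/5 = 6.7
  s[U,V] = ((-2.5)·(1.5) + (-2.5)·(-1.5) + (0.5)·(0.5) + (2.5)·(0.5) + (-1.5)·(0.5) + (3.5)·(-1.5)) / 5 = -4.5/5 = -0.9
  s[V,V] = ((1.5)·(1.5) + (-1.5)·(-1.5) + (0.5)·(0.5) + (0.5)·(0.5) + (0.5)·(0.5) + (-1.5)·(-1.5)) / 5 = 7.5/5 = 1.5
  Sample standard deviations s_i = √(s[i,i]):
  s(U) = √(6.7) = 2.5884
  s(V) = √(1.5) = 1.2247

Step 3 — r_{ij} = s_{ij} / (s_i · s_j):
  r[U,U] = 1 (diagonal).
  r[U,V] = -0.9 / (2.5884 · 1.2247) = -0.9 / 3.1702 = -0.2839
  r[V,V] = 1 (diagonal).

R is symmetric with unit diagonal. Assembling:

R = [[1, -0.2839],
 [-0.2839, 1]]


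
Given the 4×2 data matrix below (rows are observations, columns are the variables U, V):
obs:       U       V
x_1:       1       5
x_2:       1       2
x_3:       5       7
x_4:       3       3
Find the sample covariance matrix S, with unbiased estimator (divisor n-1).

Step 1 — column means:
  mean(U) = (1 + 1 + 5 + 3) / 4 = 10/4 = 2.5
  mean(V) = (5 + 2 + 7 + 3) / 4 = 17/4 = 4.25

Step 2 — sample covariance S[i,j] = (1/(n-1)) · Σ_k (x_{k,i} - mean_i) · (x_{k,j} - mean_j), with n-1 = 3.
  S[U,U] = ((-1.5)·(-1.5) + (-1.5)·(-1.5) + (2.5)·(2.5) + (0.5)·(0.5)) / 3 = 11/3 = 3.6667
  S[U,V] = ((-1.5)·(0.75) + (-1.5)·(-2.25) + (2.5)·(2.75) + (0.5)·(-1.25)) / 3 = 8.5/3 = 2.8333
  S[V,V] = ((0.75)·(0.75) + (-2.25)·(-2.25) + (2.75)·(2.75) + (-1.25)·(-1.25)) / 3 = 14.75/3 = 4.9167

S is symmetric (S[j,i] = S[i,j]). Assembling:

S = [[3.6667, 2.8333],
 [2.8333, 4.9167]]


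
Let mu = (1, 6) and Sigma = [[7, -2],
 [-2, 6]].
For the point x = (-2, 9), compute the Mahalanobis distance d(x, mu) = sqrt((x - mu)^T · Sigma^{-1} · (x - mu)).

Step 1 — centre the observation: (x - mu) = (-3, 3).

Step 2 — invert Sigma. det(Sigma) = 7·6 - (-2)² = 38.
  Sigma^{-1} = (1/det) · [[d, -b], [-b, a]] = [[0.1579, 0.0526],
 [0.0526, 0.1842]].

Step 3 — form the quadratic (x - mu)^T · Sigma^{-1} · (x - mu):
  Sigma^{-1} · (x - mu) = (-0.3158, 0.3947).
  (x - mu)^T · [Sigma^{-1} · (x - mu)] = (-3)·(-0.3158) + (3)·(0.3947) = 2.1316.

Step 4 — take square root: d = √(2.1316) ≈ 1.46.

d(x, mu) = √(2.1316) ≈ 1.46


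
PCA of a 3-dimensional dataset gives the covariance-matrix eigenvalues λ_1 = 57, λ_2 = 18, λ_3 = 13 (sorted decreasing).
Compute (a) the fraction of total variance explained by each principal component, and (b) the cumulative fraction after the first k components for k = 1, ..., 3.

Step 1 — total variance = trace(Sigma) = Σ λ_i = 57 + 18 + 13 = 88.

Step 2 — fraction explained by component i = λ_i / Σ λ:
  PC1: 57/88 = 0.6477
  PC2: 18/88 = 0.2045
  PC3: 13/88 = 0.1477

Step 3 — cumulative fraction after k components = (λ_1 + ... + λ_k) / Σ λ:
  k = 1: 57/88 = 0.6477
  k = 2: (57 + 18)/88 = 75/88 = 0.8523
  k = 3: (57 + 18 + 13)/88 = 88/88 = 1

Summary (fraction, with percent):

explained: PC1 0.6477 (64.77%), PC2 0.2045 (20.45%), PC3 0.1477 (14.77%);  cumulative: 0.6477, 0.8523, 1


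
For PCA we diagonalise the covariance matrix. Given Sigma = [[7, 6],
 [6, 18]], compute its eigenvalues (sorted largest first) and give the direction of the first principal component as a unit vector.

Step 1 — characteristic polynomial of 2×2 Sigma:
  det(Sigma - λI) = λ² - trace · λ + det = 0.
  trace = 7 + 18 = 25, det = 7·18 - (6)² = 90.
Step 2 — discriminant:
  Δ = trace² - 4·det = 625 - 360 = 265.
Step 3 — eigenvalues:
  λ = (trace ± √Δ)/2 = (25 ± 16.2788)/2,
  λ_1 = 20.6394,  λ_2 = 4.3606.

Step 4 — unit eigenvector for λ_1: solve (Sigma - λ_1 I)v = 0. First row:
  (7 - 20.6394)·v_x + (6)·v_y = 0, i.e. (-13.6394)·v_x + (6)·v_y = 0,
  so v ∝ (b, λ_1 - a) = (6, 13.6394) = u.
  ||u|| = √((6)² + (13.6394)²) = √(222.0335) ≈ 14.9008,
  v_1 = u/||u|| ≈ (0.4027, 0.9153) (||v_1|| = 1).

λ_1 = 20.6394,  λ_2 = 4.3606;  v_1 ≈ (0.4027, 0.9153)


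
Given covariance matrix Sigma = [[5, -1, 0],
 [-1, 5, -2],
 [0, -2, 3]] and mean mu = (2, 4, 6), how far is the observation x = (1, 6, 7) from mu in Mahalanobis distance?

Step 1 — centre the observation: (x - mu) = (-1, 2, 1).

Step 2 — invert Sigma (cofactor / det for 3×3, or solve directly):
  Sigma^{-1} = [[0.2115, 0.0577, 0.0385],
 [0.0577, 0.2885, 0.1923],
 [0.0385, 0.1923, 0.4615]].

Step 3 — form the quadratic (x - mu)^T · Sigma^{-1} · (x - mu):
  Sigma^{-1} · (x - mu) = (-0.0577, 0.7115, 0.8077).
  (x - mu)^T · [Sigma^{-1} · (x - mu)] = (-1)·(-0.0577) + (2)·(0.7115) + (1)·(0.8077) = 2.2885.

Step 4 — take square root: d = √(2.2885) ≈ 1.5128.

d(x, mu) = √(2.2885) ≈ 1.5128


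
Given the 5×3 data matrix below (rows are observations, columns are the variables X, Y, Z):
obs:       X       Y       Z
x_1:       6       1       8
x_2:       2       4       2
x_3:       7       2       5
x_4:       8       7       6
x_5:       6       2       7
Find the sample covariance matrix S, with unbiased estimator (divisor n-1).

Step 1 — column means:
  mean(X) = (6 + 2 + 7 + 8 + 6) / 5 = 29/5 = 5.8
  mean(Y) = (1 + 4 + 2 + 7 + 2) / 5 = 16/5 = 3.2
  mean(Z) = (8 + 2 + 5 + 6 + 7) / 5 = 28/5 = 5.6

Step 2 — sample covariance S[i,j] = (1/(n-1)) · Σ_k (x_{k,i} - mean_i) · (x_{k,j} - mean_j), with n-1 = 4.
  S[X,X] = ((0.2)·(0.2) + (-3.8)·(-3.8) + (1.2)·(1.2) + (2.2)·(2.2) + (0.2)·(0.2)) / 4 = 20.8/4 = 5.2
  S[X,Y] = ((0.2)·(-2.2) + (-3.8)·(0.8) + (1.2)·(-1.2) + (2.2)·(3.8) + (0.2)·(-1.2)) / 4 = 3.2/4 = 0.8
  S[X,Z] = ((0.2)·(2.4) + (-3.8)·(-3.6) + (1.2)·(-0.6) + (2.2)·(0.4) + (0.2)·(1.4)) / 4 = 14.6/4 = 3.65
  S[Y,Y] = ((-2.2)·(-2.2) + (0.8)·(0.8) + (-1.2)·(-1.2) + (3.8)·(3.8) + (-1.2)·(-1.2)) / 4 = 22.8/4 = 5.7
  S[Y,Z] = ((-2.2)·(2.4) + (0.8)·(-3.6) + (-1.2)·(-0.6) + (3.8)·(0.4) + (-1.2)·(1.4)) / 4 = -7.6/4 = -1.9
  S[Z,Z] = ((2.4)·(2.4) + (-3.6)·(-3.6) + (-0.6)·(-0.6) + (0.4)·(0.4) + (1.4)·(1.4)) / 4 = 21.2/4 = 5.3

S is symmetric (S[j,i] = S[i,j]). Assembling:

S = [[5.2, 0.8, 3.65],
 [0.8, 5.7, -1.9],
 [3.65, -1.9, 5.3]]


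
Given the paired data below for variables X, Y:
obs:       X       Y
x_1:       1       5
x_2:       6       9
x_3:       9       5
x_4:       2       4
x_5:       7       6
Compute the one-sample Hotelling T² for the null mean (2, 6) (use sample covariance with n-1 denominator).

Step 1 — sample mean vector:
  mean(X) = (1 + 6 + 9 + 2 + 7) / 5 = 25/5 = 5
  mean(Y) = (5 + 9 + 5 + 4 + 6) / 5 = 29/5 = 5.8
  x̄ = (5, 5.8),  deviation x̄ - mu_0 = (5, 5.8) - (2, 6) = (3, -0.2).

Step 2 — sample covariance matrix, S[i,j] = (1/(n-1)) · Σ_k (x_{k,i} - mean_i) · (x_{k,j} - mean_j), divisor n-1 = 4:
  S[X,X] = ((-4)·(-4) + (1)·(1) + (4)·(4) + (-3)·(-3) + (2)·(2)) / 4 = 46/4 = 11.5
  S[X,Y] = ((-4)·(-0.8) + (1)·(3.2) + (4)·(-0.8) + (-3)·(-1.8) + (2)·(0.2)) / 4 = 9/4 = 2.25
  S[Y,Y] = ((-0.8)·(-0.8) + (3.2)·(3.2) + (-0.8)·(-0.8) + (-1.8)·(-1.8) + (0.2)·(0.2)) / 4 = 14.8/4 = 3.7
  S = [[11.5, 2.25],
 [2.25, 3.7]].

Step 3 — invert S. det(S) = 11.5·3.7 - (2.25)² = 37.4875.
  S^{-1} = (1/det) · [[d, -b], [-b, a]] = [[0.0987, -0.06],
 [-0.06, 0.3068]].

Step 4 — quadratic form (x̄ - mu_0)^T · S^{-1} · (x̄ - mu_0):
  S^{-1} · (x̄ - mu_0) = (0.3081, -0.2414),
  (x̄ - mu_0)^T · [...] = (3)·(0.3081) + (-0.2)·(-0.2414) = 0.9726.

Step 5 — scale by n: T² = 5 · 0.9726 = 4.863.

T² ≈ 4.863


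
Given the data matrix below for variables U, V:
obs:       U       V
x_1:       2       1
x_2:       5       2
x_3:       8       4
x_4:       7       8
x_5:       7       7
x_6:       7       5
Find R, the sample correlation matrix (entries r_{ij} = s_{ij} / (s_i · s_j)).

Step 1 — column means:
  mean(U) = (2 + 5 + 8 + 7 + 7 + 7) / 6 = 36/6 = 6
  mean(V) = (1 + 2 + 4 + 8 + 7 + 5) / 6 = 27/6 = 4.5

Step 2 — sample variances and covariances s[i,j] = (1/(n-1)) · Σ_k (x_{k,i} - mean_i) · (x_{k,j} - mean_j), with n-1 = 5:
  s[U,U] = ((-4)·(-4) + (-1)·(-1) + (2)·(2) + (1)·(1) + (1)·(1) + (1)·(1)) / 5 = 24/5 = 4.8
  s[U,V] = ((-4)·(-3.5) + (-1)·(-2.5) + (2)·(-0.5) + (1)·(3.5) + (1)·(2.5) + (1)·(0.5)) / 5 = 22/5 = 4.4
  s[V,V] = ((-3.5)·(-3.5) + (-2.5)·(-2.5) + (-0.5)·(-0.5) + (3.5)·(3.5) + (2.5)·(2.5) + (0.5)·(0.5)) / 5 = 37.5/5 = 7.5
  Sample standard deviations s_i = √(s[i,i]):
  s(U) = √(4.8) = 2.1909
  s(V) = √(7.5) = 2.7386

Step 3 — r_{ij} = s_{ij} / (s_i · s_j):
  r[U,U] = 1 (diagonal).
  r[U,V] = 4.4 / (2.1909 · 2.7386) = 4.4 / 6 = 0.7333
  r[V,V] = 1 (diagonal).

R is symmetric with unit diagonal. Assembling:

R = [[1, 0.7333],
 [0.7333, 1]]


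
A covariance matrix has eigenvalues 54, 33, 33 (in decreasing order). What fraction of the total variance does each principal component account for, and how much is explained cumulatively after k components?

Step 1 — total variance = trace(Sigma) = Σ λ_i = 54 + 33 + 33 = 120.

Step 2 — fraction explained by component i = λ_i / Σ λ:
  PC1: 54/120 = 0.45
  PC2: 33/120 = 0.275
  PC3: 33/120 = 0.275

Step 3 — cumulative fraction after k components = (λ_1 + ... + λ_k) / Σ λ:
  k = 1: 54/120 = 0.45
  k = 2: (54 + 33)/120 = 87/120 = 0.725
  k = 3: (54 + 33 + 33)/120 = 120/120 = 1

Summary (fraction, with percent):

explained: PC1 0.45 (45%), PC2 0.275 (27.5%), PC3 0.275 (27.5%);  cumulative: 0.45, 0.725, 1


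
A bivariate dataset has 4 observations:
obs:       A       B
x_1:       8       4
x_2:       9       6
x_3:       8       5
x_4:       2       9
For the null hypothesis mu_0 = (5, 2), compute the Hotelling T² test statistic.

Step 1 — sample mean vector:
  mean(A) = (8 + 9 + 8 + 2) / 4 = 27/4 = 6.75
  mean(B) = (4 + 6 + 5 + 9) / 4 = 24/4 = 6
  x̄ = (6.75, 6),  deviation x̄ - mu_0 = (6.75, 6) - (5, 2) = (1.75, 4).

Step 2 — sample covariance matrix, S[i,j] = (1/(n-1)) · Σ_k (x_{k,i} - mean_i) · (x_{k,j} - mean_j), divisor n-1 = 3:
  S[A,A] = ((1.25)·(1.25) + (2.25)·(2.25) + (1.25)·(1.25) + (-4.75)·(-4.75)) / 3 = 30.75/3 = 10.25
  S[A,B] = ((1.25)·(-2) + (2.25)·(0) + (1.25)·(-1) + (-4.75)·(3)) / 3 = -18/3 = -6
  S[B,B] = ((-2)·(-2) + (0)·(0) + (-1)·(-1) + (3)·(3)) / 3 = 14/3 = 4.6667
  S = [[10.25, -6],
 [-6, 4.6667]].

Step 3 — invert S. det(S) = 10.25·4.6667 - (-6)² = 11.8333.
  S^{-1} = (1/det) · [[d, -b], [-b, a]] = [[0.3944, 0.507],
 [0.507, 0.8662]].

Step 4 — quadratic form (x̄ - mu_0)^T · S^{-1} · (x̄ - mu_0):
  S^{-1} · (x̄ - mu_0) = (2.7183, 4.3521),
  (x̄ - mu_0)^T · [...] = (1.75)·(2.7183) + (4)·(4.3521) = 22.1655.

Step 5 — scale by n: T² = 4 · 22.1655 = 88.662.

T² ≈ 88.662


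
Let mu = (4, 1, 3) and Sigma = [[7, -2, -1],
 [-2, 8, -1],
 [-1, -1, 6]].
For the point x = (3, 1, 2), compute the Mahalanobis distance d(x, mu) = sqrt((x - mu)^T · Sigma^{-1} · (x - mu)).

Step 1 — centre the observation: (x - mu) = (-1, 0, -1).

Step 2 — invert Sigma (cofactor / det for 3×3, or solve directly):
  Sigma^{-1} = [[0.1604, 0.0444, 0.0341],
 [0.0444, 0.1399, 0.0307],
 [0.0341, 0.0307, 0.1775]].

Step 3 — form the quadratic (x - mu)^T · Sigma^{-1} · (x - mu):
  Sigma^{-1} · (x - mu) = (-0.1945, -0.0751, -0.2116).
  (x - mu)^T · [Sigma^{-1} · (x - mu)] = (-1)·(-0.1945) + (0)·(-0.0751) + (-1)·(-0.2116) = 0.4061.

Step 4 — take square root: d = √(0.4061) ≈ 0.6373.

d(x, mu) = √(0.4061) ≈ 0.6373


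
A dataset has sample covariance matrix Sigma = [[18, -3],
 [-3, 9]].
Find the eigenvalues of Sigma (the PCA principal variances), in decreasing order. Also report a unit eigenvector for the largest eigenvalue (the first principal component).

Step 1 — characteristic polynomial of 2×2 Sigma:
  det(Sigma - λI) = λ² - trace · λ + det = 0.
  trace = 18 + 9 = 27, det = 18·9 - (-3)² = 153.
Step 2 — discriminant:
  Δ = trace² - 4·det = 729 - 612 = 117.
Step 3 — eigenvalues:
  λ = (trace ± √Δ)/2 = (27 ± 10.8167)/2,
  λ_1 = 18.9083,  λ_2 = 8.0917.

Step 4 — unit eigenvector for λ_1: solve (Sigma - λ_1 I)v = 0. First row:
  (18 - 18.9083)·v_x + (-3)·v_y = 0, i.e. (-0.9083)·v_x + (-3)·v_y = 0,
  so v ∝ (b, λ_1 - a) = (-3, 0.9083); multiply by -1 so the first entry is positive: u = (3, -0.9083).
  ||u|| = √((3)² + (-0.9083)²) = √(9.8251) ≈ 3.1345,
  v_1 = u/||u|| ≈ (0.9571, -0.2898) (||v_1|| = 1).

λ_1 = 18.9083,  λ_2 = 8.0917;  v_1 ≈ (0.9571, -0.2898)


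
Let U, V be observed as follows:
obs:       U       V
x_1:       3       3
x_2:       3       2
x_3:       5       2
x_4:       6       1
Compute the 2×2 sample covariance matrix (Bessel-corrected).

Step 1 — column means:
  mean(U) = (3 + 3 + 5 + 6) / 4 = 17/4 = 4.25
  mean(V) = (3 + 2 + 2 + 1) / 4 = 8/4 = 2

Step 2 — sample covariance S[i,j] = (1/(n-1)) · Σ_k (x_{k,i} - mean_i) · (x_{k,j} - mean_j), with n-1 = 3.
  S[U,U] = ((-1.25)·(-1.25) + (-1.25)·(-1.25) + (0.75)·(0.75) + (1.75)·(1.75)) / 3 = 6.75/3 = 2.25
  S[U,V] = ((-1.25)·(1) + (-1.25)·(0) + (0.75)·(0) + (1.75)·(-1)) / 3 = -3/3 = -1
  S[V,V] = ((1)·(1) + (0)·(0) + (0)·(0) + (-1)·(-1)) / 3 = 2/3 = 0.6667

S is symmetric (S[j,i] = S[i,j]). Assembling:

S = [[2.25, -1],
 [-1, 0.6667]]


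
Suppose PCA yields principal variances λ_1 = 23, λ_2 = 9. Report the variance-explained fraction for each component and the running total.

Step 1 — total variance = trace(Sigma) = Σ λ_i = 23 + 9 = 32.

Step 2 — fraction explained by component i = λ_i / Σ λ:
  PC1: 23/32 = 0.7188
  PC2: 9/32 = 0.2812

Step 3 — cumulative fraction after k components = (λ_1 + ... + λ_k) / Σ λ:
  k = 1: 23/32 = 0.7188
  k = 2: (23 + 9)/32 = 32/32 = 1

Summary (fraction, with percent):

explained: PC1 0.7188 (71.88%), PC2 0.2812 (28.12%);  cumulative: 0.7188, 1


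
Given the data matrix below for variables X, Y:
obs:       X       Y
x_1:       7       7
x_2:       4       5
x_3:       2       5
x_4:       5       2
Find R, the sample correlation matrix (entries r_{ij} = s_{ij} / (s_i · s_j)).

Step 1 — column means:
  mean(X) = (7 + 4 + 2 + 5) / 4 = 18/4 = 4.5
  mean(Y) = (7 + 5 + 5 + 2) / 4 = 19/4 = 4.75

Step 2 — sample variances and covariances s[i,j] = (1/(n-1)) · Σ_k (x_{k,i} - mean_i) · (x_{k,j} - mean_j), with n-1 = 3:
  s[X,X] = ((2.5)·(2.5) + (-0.5)·(-0.5) + (-2.5)·(-2.5) + (0.5)·(0.5)) / 3 = 13/3 = 4.3333
  s[X,Y] = ((2.5)·(2.25) + (-0.5)·(0.25) + (-2.5)·(0.25) + (0.5)·(-2.75)) / 3 = 3.5/3 = 1.1667
  s[Y,Y] = ((2.25)·(2.25) + (0.25)·(0.25) + (0.25)·(0.25) + (-2.75)·(-2.75)) / 3 = 12.75/3 = 4.25
  Sample standard deviations s_i = √(s[i,i]):
  s(X) = √(4.3333) = 2.0817
  s(Y) = √(4.25) = 2.0616

Step 3 — r_{ij} = s_{ij} / (s_i · s_j):
  r[X,X] = 1 (diagonal).
  r[X,Y] = 1.1667 / (2.0817 · 2.0616) = 1.1667 / 4.2915 = 0.2719
  r[Y,Y] = 1 (diagonal).

R is symmetric with unit diagonal. Assembling:

R = [[1, 0.2719],
 [0.2719, 1]]
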